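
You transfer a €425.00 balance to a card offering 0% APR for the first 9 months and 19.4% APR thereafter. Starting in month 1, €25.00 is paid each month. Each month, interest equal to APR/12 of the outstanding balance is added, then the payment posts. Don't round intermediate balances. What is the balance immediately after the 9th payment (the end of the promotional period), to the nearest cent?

Promo months 1–9 at r₀ = 0%/12 = 0; months 10+ at r₁ = 19.4%/12 = 0.0161667.
After month 9 (no interest yet): B = €425.00 − 9·€25.00 = €200.00.

€200.00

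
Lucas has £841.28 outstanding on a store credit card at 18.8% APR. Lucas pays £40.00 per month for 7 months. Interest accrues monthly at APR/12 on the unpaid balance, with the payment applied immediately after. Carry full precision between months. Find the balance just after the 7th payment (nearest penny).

£644.48

Monthly rate r = 18.8%/12 = 1.56667% = 0.0156667.
Each month: B ← B·(1+r) − £40.00.
Month 1: interest £13.18; balance after payment £814.46.
Month 2: interest £12.76; balance after payment £787.22.
Month 3: interest £12.33; balance after payment £759.55.
Month 4: interest £11.90; balance after payment £731.45.
Month 5: interest £11.46; balance after payment £702.91.
Month 6: interest £11.01; balance after payment £673.92.
Month 7: interest £10.56; balance after payment £644.48.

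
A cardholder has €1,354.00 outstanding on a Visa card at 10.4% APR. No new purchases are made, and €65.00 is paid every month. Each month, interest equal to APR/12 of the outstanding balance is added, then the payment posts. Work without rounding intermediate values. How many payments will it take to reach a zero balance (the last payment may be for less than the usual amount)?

24 payments

Monthly rate r = 10.4%/12 = 0.866667% = 0.00866667.
Recurrence: B ← B·(1+r) − €65.00.
Month 1: interest €11.73; balance after payment €1,300.73.
Month 2: interest €11.27; balance after payment €1,247.01.
Closed form: n = −ln(1 − rB₀/P)/ln(1+r) = −ln(0.81947)/ln(1.00867) ≈ 23.073, so the balance reaches zero during payment 24.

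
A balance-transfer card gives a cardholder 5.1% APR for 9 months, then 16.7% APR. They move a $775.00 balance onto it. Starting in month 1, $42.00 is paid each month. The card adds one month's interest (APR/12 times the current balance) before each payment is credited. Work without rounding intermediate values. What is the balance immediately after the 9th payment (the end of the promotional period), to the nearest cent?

Promo months 1–9 at r₀ = 5.1%/12 = 0.00425; months 10+ at r₁ = 16.7%/12 = 0.0139167.
After month 9: iterate B ← B·(1+r₀) − $42.00 for 9 months → $420.66.

$420.66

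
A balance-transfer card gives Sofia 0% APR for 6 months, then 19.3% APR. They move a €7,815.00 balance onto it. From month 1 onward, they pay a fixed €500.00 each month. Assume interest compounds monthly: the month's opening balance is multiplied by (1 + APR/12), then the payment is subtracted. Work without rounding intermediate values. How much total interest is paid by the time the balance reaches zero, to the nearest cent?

€459.44

Promo months 1–6 at r₀ = 0%/12 = 0; months 7+ at r₁ = 19.3%/12 = 0.0160833.
After month 6 (no interest yet): B = €7,815.00 − 6·€500.00 = €4,815.00.
Then at r₁ with €500.00/mo: n₂ = −ln(1 − r₁·B/P)/ln(1+r₁) ≈ 10.55 → 11 more payments.
Total paid = 16·€500.00 + €274.44 = €8,274.44; interest = €8,274.44 − €7,815.00 = €459.44.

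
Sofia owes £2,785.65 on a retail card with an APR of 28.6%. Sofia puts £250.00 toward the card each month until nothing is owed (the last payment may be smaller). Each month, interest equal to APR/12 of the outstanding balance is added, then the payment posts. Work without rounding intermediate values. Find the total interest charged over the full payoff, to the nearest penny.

£490.69

Monthly rate r = 28.6%/12 = 2.38333% = 0.0238333.
Payoff takes n = ⌈−ln(1 − rB₀/P)/ln(1+r)⌉ = ⌈13.104⌉ = 14 payments; the last is £26.34.
Total paid = 13·£250.00 + £26.34 = £3,276.34.
Total interest = total paid − principal = £3,276.34 − £2,785.65 = £490.69.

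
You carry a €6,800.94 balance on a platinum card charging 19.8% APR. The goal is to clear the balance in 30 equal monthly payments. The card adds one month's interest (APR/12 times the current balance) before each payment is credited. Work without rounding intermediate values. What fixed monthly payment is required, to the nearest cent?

Monthly rate r = 19.8%/12 = 1.65% = 0.0165.
Level-payment amortization: P = B₀·r / (1 − (1+r)^(−n)) = 6800.94·0.0165 / (1 − 1.0165^(−30)).
Denominator 1 − (1+r)^(−30) = 0.387961826.
P = 112.216 / 0.387961826 ≈ 289.24.

€289.24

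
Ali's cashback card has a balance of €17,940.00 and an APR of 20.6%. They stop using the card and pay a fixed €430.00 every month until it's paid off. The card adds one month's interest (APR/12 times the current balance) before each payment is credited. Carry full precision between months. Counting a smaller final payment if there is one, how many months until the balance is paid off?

Monthly rate r = 20.6%/12 = 1.71667% = 0.0171667.
Recurrence: B ← B·(1+r) − €430.00.
Month 1: interest €307.97; balance after payment €17,817.97.
Month 2: interest €305.88; balance after payment €17,693.85.
Closed form: n = −ln(1 − rB₀/P)/ln(1+r) = −ln(0.28379)/ln(1.01717) ≈ 73.998, so the balance reaches zero during payment 74.

74 payments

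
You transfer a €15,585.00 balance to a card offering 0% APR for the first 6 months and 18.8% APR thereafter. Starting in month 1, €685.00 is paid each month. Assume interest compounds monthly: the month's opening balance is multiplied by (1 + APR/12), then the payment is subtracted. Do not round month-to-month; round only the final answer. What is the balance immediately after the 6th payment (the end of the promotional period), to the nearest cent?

Promo months 1–6 at r₀ = 0%/12 = 0; months 7+ at r₁ = 18.8%/12 = 0.0156667.
After month 6 (no interest yet): B = €15,585.00 − 6·€685.00 = €11,475.00.

€11,475.00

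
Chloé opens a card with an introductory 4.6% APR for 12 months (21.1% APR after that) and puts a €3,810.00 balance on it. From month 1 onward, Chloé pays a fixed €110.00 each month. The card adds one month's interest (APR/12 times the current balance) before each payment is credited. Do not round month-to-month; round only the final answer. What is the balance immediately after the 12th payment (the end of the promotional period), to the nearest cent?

Promo months 1–12 at r₀ = 4.6%/12 = 0.00383333; months 13+ at r₁ = 21.1%/12 = 0.0175833.
After month 12: iterate B ← B·(1+r₀) − €110.00 for 12 months → €2,640.81.

€2,640.81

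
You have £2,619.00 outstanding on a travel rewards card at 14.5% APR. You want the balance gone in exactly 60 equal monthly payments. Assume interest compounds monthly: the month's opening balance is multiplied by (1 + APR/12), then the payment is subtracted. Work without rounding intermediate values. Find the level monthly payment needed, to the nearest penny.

£61.62

Monthly rate r = 14.5%/12 = 1.20833% = 0.0120833.
Level-payment amortization: P = B₀·r / (1 − (1+r)^(−n)) = 2619.00·0.0120833 / (1 − 1.01208^(−60)).
Denominator 1 − (1+r)^(−60) = 0.513566346.
P = 31.6462 / 0.513566346 ≈ 61.62.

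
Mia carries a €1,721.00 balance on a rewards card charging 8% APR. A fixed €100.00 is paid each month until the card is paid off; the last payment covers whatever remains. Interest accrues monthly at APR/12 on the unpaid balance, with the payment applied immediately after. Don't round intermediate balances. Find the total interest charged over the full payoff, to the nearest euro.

€113

Monthly rate r = 8%/12 = 0.666667% = 0.00666667.
Payoff takes n = ⌈−ln(1 − rB₀/P)/ln(1+r)⌉ = ⌈18.341⌉ = 19 payments; the last is €34.16.
Total paid = 18·€100.00 + €34.16 = €1,834.16.
Total interest = total paid − principal = €1,834.16 − €1,721.00 = €113.16.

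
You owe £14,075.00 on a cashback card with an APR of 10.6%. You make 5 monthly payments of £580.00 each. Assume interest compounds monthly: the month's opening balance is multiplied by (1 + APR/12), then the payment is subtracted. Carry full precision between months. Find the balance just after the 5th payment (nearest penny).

£11,756.04

Monthly rate r = 10.6%/12 = 0.883333% = 0.00883333.
Each month: B ← B·(1+r) − £580.00.
Month 1: interest £124.33; balance after payment £13,619.33.
Month 2: interest £120.30; balance after payment £13,159.63.
Month 3: interest £116.24; balance after payment £12,695.88.
Month 4: interest £112.15; balance after payment £12,228.02.
Month 5: interest £108.01; balance after payment £11,756.04.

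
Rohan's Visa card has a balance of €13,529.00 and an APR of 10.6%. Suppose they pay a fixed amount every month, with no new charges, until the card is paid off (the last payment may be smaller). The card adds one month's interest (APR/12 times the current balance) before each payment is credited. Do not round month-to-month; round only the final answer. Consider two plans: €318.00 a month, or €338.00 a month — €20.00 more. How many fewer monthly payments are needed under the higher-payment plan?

4 fewer payments

Monthly rate r = 10.6%/12 = 0.883333% = 0.00883333.
At €318.00/mo: n = ⌈−ln(1 − rB₀/P)/ln(1+r)⌉ = 54 payments (last €187.72); total interest = total paid − €13,529.00 = €3,512.72.
At €338.00/mo: 50 payments (last €206.17); total interest €3,239.17.
Payments saved = 54 − 50 = 4.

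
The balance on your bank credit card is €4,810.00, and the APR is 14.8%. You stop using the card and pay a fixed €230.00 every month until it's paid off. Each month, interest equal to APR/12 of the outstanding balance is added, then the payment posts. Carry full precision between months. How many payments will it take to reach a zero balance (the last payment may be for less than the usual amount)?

25 months

Monthly rate r = 14.8%/12 = 1.23333% = 0.0123333.
Recurrence: B ← B·(1+r) − €230.00.
Month 1: interest €59.32; balance after payment €4,639.32.
Month 2: interest €57.22; balance after payment €4,466.54.
Closed form: n = −ln(1 − rB₀/P)/ln(1+r) = −ln(0.74207)/ln(1.01233) ≈ 24.336, so the balance reaches zero during payment 25.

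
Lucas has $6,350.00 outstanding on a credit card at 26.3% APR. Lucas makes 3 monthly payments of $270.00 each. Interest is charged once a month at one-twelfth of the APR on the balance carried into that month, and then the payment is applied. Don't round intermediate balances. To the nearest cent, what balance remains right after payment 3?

Monthly rate r = 26.3%/12 = 2.19167% = 0.0219167.
Each month: B ← B·(1+r) − $270.00.
Month 1: interest $139.17; balance after payment $6,219.17.
Month 2: interest $136.30; balance after payment $6,085.47.
Month 3: interest $133.37; balance after payment $5,948.85.

$5,948.85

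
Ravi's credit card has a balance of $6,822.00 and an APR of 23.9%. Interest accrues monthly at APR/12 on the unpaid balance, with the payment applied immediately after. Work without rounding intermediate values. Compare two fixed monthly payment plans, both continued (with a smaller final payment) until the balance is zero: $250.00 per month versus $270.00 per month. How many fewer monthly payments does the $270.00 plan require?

Monthly rate r = 23.9%/12 = 1.99167% = 0.0199167.
At $250.00/mo: n = ⌈−ln(1 − rB₀/P)/ln(1+r)⌉ = 40 payments (last $190.85); total interest = total paid − $6,822.00 = $3,118.85.
At $270.00/mo: 36 payments (last $129.24); total interest $2,757.24.
Payments saved = 40 − 36 = 4.

4 fewer payments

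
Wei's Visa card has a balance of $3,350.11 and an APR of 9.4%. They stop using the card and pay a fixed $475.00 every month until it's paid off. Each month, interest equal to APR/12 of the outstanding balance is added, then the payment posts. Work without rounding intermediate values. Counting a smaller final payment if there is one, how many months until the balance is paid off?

8 months

Monthly rate r = 9.4%/12 = 0.783333% = 0.00783333.
Recurrence: B ← B·(1+r) − $475.00.
Month 1: interest $26.24; balance after payment $2,901.35.
Month 2: interest $22.73; balance after payment $2,449.08.
Closed form: n = −ln(1 − rB₀/P)/ln(1+r) = −ln(0.94475)/ln(1.00783) ≈ 7.284, so the balance reaches zero during payment 8.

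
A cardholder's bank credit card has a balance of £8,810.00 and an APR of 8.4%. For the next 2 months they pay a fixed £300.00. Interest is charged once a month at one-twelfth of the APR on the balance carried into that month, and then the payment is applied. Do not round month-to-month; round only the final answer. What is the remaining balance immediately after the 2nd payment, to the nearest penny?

£8,331.67

Monthly rate r = 8.4%/12 = 0.7% = 0.007.
Each month: B ← B·(1+r) − £300.00.
Month 1: interest £61.67; balance after payment £8,571.67.
Month 2: interest £60.00; balance after payment £8,331.67.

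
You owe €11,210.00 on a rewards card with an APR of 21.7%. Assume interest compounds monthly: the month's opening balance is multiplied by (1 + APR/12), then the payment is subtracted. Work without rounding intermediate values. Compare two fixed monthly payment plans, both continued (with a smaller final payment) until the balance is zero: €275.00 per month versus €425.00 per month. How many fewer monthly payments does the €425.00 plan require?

38 fewer payments

Monthly rate r = 21.7%/12 = 1.80833% = 0.0180833.
At €275.00/mo: n = ⌈−ln(1 − rB₀/P)/ln(1+r)⌉ = 75 payments (last €153.00); total interest = total paid − €11,210.00 = €9,293.00.
At €425.00/mo: 37 payments (last €70.27); total interest €4,160.27.
Payments saved = 75 − 37 = 38.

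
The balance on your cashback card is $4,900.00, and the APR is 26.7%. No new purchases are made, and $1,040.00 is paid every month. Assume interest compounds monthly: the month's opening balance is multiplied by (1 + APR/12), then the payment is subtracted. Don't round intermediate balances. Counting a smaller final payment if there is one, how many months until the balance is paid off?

Monthly rate r = 26.7%/12 = 2.225% = 0.02225.
Recurrence: B ← B·(1+r) − $1,040.00.
Month 1: interest $109.02; balance after payment $3,969.02.
Month 2: interest $88.31; balance after payment $3,017.34.
Month 3: interest $67.14; balance after payment $2,044.47.
Month 4: interest $45.49; balance after payment $1,049.96.
Month 5: interest $23.36; balance after payment $33.32.
Month 6: interest $0.74; balance after payment $0.00.

6 payments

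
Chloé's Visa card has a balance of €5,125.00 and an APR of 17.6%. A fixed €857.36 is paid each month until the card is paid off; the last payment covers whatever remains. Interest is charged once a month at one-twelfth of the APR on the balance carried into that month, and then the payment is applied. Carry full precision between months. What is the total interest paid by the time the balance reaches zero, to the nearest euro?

€279

Monthly rate r = 17.6%/12 = 1.46667% = 0.0146667.
Payoff takes n = ⌈−ln(1 − rB₀/P)/ln(1+r)⌉ = ⌈6.302⌉ = 7 payments; the last is €260.11.
Total paid = 6·€857.36 + €260.11 = €5,404.27.
Total interest = total paid − principal = €5,404.27 − €5,125.00 = €279.27.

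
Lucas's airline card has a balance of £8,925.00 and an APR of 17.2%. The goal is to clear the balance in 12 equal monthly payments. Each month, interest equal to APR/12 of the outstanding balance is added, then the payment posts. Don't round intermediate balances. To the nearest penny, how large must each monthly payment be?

Monthly rate r = 17.2%/12 = 1.43333% = 0.0143333.
Level-payment amortization: P = B₀·r / (1 − (1+r)^(−n)) = 8925.00·0.0143333 / (1 − 1.01433^(−12)).
Denominator 1 − (1+r)^(−12) = 0.156992131.
P = 127.925 / 0.156992131 ≈ 814.85.

£814.85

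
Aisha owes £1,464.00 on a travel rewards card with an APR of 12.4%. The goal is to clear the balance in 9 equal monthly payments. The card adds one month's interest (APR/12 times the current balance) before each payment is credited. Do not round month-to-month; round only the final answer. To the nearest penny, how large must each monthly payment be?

£171.19

Monthly rate r = 12.4%/12 = 1.03333% = 0.0103333.
Level-payment amortization: P = B₀·r / (1 − (1+r)^(−n)) = 1464.00·0.0103333 / (1 − 1.01033^(−9)).
Denominator 1 − (1+r)^(−9) = 0.0883715604.
P = 15.128 / 0.0883715604 ≈ 171.19.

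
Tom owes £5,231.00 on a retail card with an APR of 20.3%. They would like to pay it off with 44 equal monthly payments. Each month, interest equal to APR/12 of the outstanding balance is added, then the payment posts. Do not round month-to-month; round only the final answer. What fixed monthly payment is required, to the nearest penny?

Monthly rate r = 20.3%/12 = 1.69167% = 0.0169167.
Level-payment amortization: P = B₀·r / (1 − (1+r)^(−n)) = 5231.00·0.0169167 / (1 − 1.01692^(−44)).
Denominator 1 − (1+r)^(−44) = 0.521982353.
P = 88.4911 / 0.521982353 ≈ 169.53.

£169.53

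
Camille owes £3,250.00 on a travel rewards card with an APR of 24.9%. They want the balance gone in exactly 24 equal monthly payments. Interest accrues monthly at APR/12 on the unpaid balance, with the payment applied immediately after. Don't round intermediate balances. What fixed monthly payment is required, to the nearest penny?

£173.29

Monthly rate r = 24.9%/12 = 2.075% = 0.02075.
Level-payment amortization: P = B₀·r / (1 − (1+r)^(−n)) = 3250.00·0.02075 / (1 − 1.02075^(−24)).
Denominator 1 − (1+r)^(−24) = 0.389149866.
P = 67.4375 / 0.389149866 ≈ 173.29.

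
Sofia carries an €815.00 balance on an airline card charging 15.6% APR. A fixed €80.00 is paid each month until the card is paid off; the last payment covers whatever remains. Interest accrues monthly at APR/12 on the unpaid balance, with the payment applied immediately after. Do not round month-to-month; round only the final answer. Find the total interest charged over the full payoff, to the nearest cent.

Monthly rate r = 15.6%/12 = 1.3% = 0.013.
Payoff takes n = ⌈−ln(1 − rB₀/P)/ln(1+r)⌉ = ⌈10.999⌉ = 11 payments; the last is €79.93.
Total paid = 10·€80.00 + €79.93 = €879.93.
Total interest = total paid − principal = €879.93 − €815.00 = €64.93.

€64.93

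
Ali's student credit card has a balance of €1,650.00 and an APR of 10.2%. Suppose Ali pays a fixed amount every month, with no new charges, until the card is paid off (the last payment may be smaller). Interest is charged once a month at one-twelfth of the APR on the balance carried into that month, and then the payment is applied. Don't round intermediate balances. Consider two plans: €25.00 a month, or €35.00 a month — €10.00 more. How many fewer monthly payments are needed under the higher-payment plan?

Monthly rate r = 10.2%/12 = 0.85% = 0.0085.
At €25.00/mo: n = ⌈−ln(1 − rB₀/P)/ln(1+r)⌉ = 98 payments (last €6.64); total interest = total paid − €1,650.00 = €781.64.
At €35.00/mo: 61 payments (last €17.29); total interest €467.29.
Payments saved = 98 − 61 = 37.

37 fewer payments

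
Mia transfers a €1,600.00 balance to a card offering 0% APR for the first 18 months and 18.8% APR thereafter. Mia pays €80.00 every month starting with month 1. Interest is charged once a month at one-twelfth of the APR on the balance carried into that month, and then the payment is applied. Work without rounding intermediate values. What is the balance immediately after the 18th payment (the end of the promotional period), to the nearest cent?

€160.00

Promo months 1–18 at r₀ = 0%/12 = 0; months 19+ at r₁ = 18.8%/12 = 0.0156667.
After month 18 (no interest yet): B = €1,600.00 − 18·€80.00 = €160.00.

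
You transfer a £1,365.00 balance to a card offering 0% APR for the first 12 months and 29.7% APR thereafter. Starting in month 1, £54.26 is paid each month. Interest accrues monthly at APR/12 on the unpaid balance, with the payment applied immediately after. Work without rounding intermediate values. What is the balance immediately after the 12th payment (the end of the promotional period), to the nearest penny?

Promo months 1–12 at r₀ = 0%/12 = 0; months 13+ at r₁ = 29.7%/12 = 0.02475.
After month 12 (no interest yet): B = £1,365.00 − 12·£54.26 = £713.88.

£713.88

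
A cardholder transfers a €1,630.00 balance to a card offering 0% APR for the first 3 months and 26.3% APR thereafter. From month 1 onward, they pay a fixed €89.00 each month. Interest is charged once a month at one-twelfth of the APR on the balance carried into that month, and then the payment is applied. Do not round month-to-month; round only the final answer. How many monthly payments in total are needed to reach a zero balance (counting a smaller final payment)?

22 payments

Promo months 1–3 at r₀ = 0%/12 = 0; months 4+ at r₁ = 26.3%/12 = 0.0219167.
After month 3 (no interest yet): B = €1,630.00 − 3·€89.00 = €1,363.00.
Then at r₁ with €89.00/mo: n₂ = −ln(1 − r₁·B/P)/ln(1+r₁) ≈ 18.86 → 19 more payments.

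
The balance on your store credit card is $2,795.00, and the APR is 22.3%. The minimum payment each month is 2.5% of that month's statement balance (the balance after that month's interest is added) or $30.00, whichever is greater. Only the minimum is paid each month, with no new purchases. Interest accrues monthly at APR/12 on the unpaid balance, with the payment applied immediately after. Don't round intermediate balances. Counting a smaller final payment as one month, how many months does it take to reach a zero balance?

197 months

Monthly rate r = 22.3%/12 = 1.85833% = 0.0185833.
While 2.5% of the post-interest balance exceeds $30.00, each month B ← (B·(1+r))·(1 − 0.025), i.e. B shrinks by the factor (1+r)·0.975 = 0.99312.
This holds for months 1–126. Entering month 127 the balance is $1,170.93; 2.5% of the post-interest balance is now below $30.00, so the flat $30.00 minimum applies from here.
From month 127 a fixed $30.00 at rate r clears $1,170.93 in 71 more payments. Total: 126 + 71 = 197 months.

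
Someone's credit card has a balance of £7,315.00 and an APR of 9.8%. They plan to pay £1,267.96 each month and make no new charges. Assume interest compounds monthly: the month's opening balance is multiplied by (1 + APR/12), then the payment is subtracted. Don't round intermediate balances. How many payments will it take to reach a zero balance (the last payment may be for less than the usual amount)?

6 payments

Monthly rate r = 9.8%/12 = 0.816667% = 0.00816667.
Recurrence: B ← B·(1+r) − £1,267.96.
Month 1: interest £59.74; balance after payment £6,106.78.
Month 2: interest £49.87; balance after payment £4,888.69.
Month 3: interest £39.92; balance after payment £3,660.66.
Month 4: interest £29.90; balance after payment £2,422.59.
Month 5: interest £19.78; balance after payment £1,174.42.
Month 6: interest £9.59; balance after payment £0.00.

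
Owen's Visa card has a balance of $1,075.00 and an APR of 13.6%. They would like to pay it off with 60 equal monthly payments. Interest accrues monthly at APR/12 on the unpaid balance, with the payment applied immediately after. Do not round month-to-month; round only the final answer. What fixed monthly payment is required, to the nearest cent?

Monthly rate r = 13.6%/12 = 1.13333% = 0.0113333.
Level-payment amortization: P = B₀·r / (1 − (1+r)^(−n)) = 1075.00·0.0113333 / (1 − 1.01133^(−60)).
Denominator 1 − (1+r)^(−60) = 0.491441759.
P = 12.1833 / 0.491441759 ≈ 24.79.

$24.79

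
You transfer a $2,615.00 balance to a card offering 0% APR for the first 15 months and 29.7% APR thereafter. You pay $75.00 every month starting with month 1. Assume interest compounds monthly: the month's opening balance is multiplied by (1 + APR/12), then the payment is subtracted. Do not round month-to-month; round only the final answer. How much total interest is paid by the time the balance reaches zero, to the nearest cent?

Promo months 1–15 at r₀ = 0%/12 = 0; months 16+ at r₁ = 29.7%/12 = 0.02475.
After month 15 (no interest yet): B = $2,615.00 − 15·$75.00 = $1,490.00.
Then at r₁ with $75.00/mo: n₂ = −ln(1 − r₁·B/P)/ln(1+r₁) ≈ 27.68 → 28 more payments.
Total paid = 42·$75.00 + $51.03 = $3,201.03; interest = $3,201.03 − $2,615.00 = $586.03.

$586.03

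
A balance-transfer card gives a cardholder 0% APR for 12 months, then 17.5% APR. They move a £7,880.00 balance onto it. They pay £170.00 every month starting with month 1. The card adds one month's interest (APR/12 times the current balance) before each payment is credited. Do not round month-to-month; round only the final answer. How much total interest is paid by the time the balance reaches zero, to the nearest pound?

Promo months 1–12 at r₀ = 0%/12 = 0; months 13+ at r₁ = 17.5%/12 = 0.0145833.
After month 12 (no interest yet): B = £7,880.00 − 12·£170.00 = £5,840.00.
Then at r₁ with £170.00/mo: n₂ = −ln(1 − r₁·B/P)/ln(1+r₁) ≈ 48.01 → 49 more payments.
Total paid = 60·£170.00 + £1.95 = £10,201.95; interest = £10,201.95 − £7,880.00 = £2,321.95.

£2,322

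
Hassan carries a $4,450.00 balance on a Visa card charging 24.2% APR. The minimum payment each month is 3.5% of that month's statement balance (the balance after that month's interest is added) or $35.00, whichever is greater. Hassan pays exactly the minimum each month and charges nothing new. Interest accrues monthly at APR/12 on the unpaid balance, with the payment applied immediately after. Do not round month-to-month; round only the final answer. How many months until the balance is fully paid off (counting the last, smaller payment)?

Monthly rate r = 24.2%/12 = 2.01667% = 0.0201667.
While 3.5% of the post-interest balance exceeds $35.00, each month B ← (B·(1+r))·(1 − 0.035), i.e. B shrinks by the factor (1+r)·0.965 = 0.98446.
This holds for months 1–97. Entering month 98 the balance is $974.11; 3.5% of the post-interest balance is now below $35.00, so the flat $35.00 minimum applies from here.
From month 98 a fixed $35.00 at rate r clears $974.11 in 42 more payments. Total: 97 + 42 = 139 months.

139 months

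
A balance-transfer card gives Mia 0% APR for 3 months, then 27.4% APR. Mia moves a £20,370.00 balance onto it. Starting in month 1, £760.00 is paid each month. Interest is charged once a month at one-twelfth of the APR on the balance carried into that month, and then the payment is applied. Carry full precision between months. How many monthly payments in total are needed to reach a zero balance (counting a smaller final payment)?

38 payments

Promo months 1–3 at r₀ = 0%/12 = 0; months 4+ at r₁ = 27.4%/12 = 0.0228333.
After month 3 (no interest yet): B = £20,370.00 − 3·£760.00 = £18,090.00.
Then at r₁ with £760.00/mo: n₂ = −ln(1 − r₁·B/P)/ln(1+r₁) ≈ 34.73 → 35 more payments.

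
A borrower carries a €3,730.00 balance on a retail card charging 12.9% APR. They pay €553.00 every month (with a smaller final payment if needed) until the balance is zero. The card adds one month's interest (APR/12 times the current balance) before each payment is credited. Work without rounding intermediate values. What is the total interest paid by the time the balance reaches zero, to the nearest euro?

€163

Monthly rate r = 12.9%/12 = 1.075% = 0.01075.
Payoff takes n = ⌈−ln(1 − rB₀/P)/ln(1+r)⌉ = ⌈7.040⌉ = 8 payments; the last is €22.03.
Total paid = 7·€553.00 + €22.03 = €3,893.03.
Total interest = total paid − principal = €3,893.03 − €3,730.00 = €163.03.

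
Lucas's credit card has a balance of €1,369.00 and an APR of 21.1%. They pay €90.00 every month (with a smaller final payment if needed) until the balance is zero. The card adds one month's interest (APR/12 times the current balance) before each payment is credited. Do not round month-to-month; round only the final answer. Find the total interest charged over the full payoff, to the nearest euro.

Monthly rate r = 21.1%/12 = 1.75833% = 0.0175833.
Payoff takes n = ⌈−ln(1 − rB₀/P)/ln(1+r)⌉ = ⌈17.856⌉ = 18 payments; the last is €77.14.
Total paid = 17·€90.00 + €77.14 = €1,607.14.
Total interest = total paid − principal = €1,607.14 − €1,369.00 = €238.14.

€238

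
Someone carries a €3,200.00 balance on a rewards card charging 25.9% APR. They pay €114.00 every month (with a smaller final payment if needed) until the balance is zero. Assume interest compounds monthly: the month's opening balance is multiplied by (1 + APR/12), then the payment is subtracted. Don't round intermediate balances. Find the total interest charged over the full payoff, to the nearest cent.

€1,770.67

Monthly rate r = 25.9%/12 = 2.15833% = 0.0215833.
Payoff takes n = ⌈−ln(1 − rB₀/P)/ln(1+r)⌉ = ⌈43.600⌉ = 44 payments; the last is €68.67.
Total paid = 43·€114.00 + €68.67 = €4,970.67.
Total interest = total paid − principal = €4,970.67 − €3,200.00 = €1,770.67.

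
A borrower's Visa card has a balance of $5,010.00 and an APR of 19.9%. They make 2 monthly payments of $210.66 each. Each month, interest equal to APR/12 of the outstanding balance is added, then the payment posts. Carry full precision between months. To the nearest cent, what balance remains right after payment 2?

$4,752.73

Monthly rate r = 19.9%/12 = 1.65833% = 0.0165833.
Each month: B ← B·(1+r) − $210.66.
Month 1: interest $83.08; balance after payment $4,882.42.
Month 2: interest $80.97; balance after payment $4,752.73.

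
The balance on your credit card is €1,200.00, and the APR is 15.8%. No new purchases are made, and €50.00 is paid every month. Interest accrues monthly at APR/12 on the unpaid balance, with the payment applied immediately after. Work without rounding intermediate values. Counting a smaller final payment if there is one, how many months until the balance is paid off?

30 payments

Monthly rate r = 15.8%/12 = 1.31667% = 0.0131667.
Recurrence: B ← B·(1+r) − €50.00.
Month 1: interest €15.80; balance after payment €1,165.80.
Month 2: interest €15.35; balance after payment €1,131.15.
Closed form: n = −ln(1 − rB₀/P)/ln(1+r) = −ln(0.684)/ln(1.01317) ≈ 29.035, so the balance reaches zero during payment 30.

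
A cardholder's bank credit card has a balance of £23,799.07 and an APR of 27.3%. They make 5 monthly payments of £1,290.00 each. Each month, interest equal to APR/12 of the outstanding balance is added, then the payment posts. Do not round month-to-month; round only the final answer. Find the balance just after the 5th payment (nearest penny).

£19,882.00

Monthly rate r = 27.3%/12 = 2.275% = 0.02275.
Each month: B ← B·(1+r) − £1,290.00.
Month 1: interest £541.43; balance after payment £23,050.50.
Month 2: interest £524.40; balance after payment £22,284.90.
Month 3: interest £506.98; balance after payment £21,501.88.
Month 4: interest £489.17; balance after payment £20,701.05.
Month 5: interest £470.95; balance after payment £19,882.00.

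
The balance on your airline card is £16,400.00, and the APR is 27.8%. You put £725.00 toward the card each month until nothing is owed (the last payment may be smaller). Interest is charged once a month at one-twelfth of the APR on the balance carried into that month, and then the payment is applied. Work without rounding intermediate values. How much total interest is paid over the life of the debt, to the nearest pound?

£7,105

Monthly rate r = 27.8%/12 = 2.31667% = 0.0231667.
Payoff takes n = ⌈−ln(1 − rB₀/P)/ln(1+r)⌉ = ⌈32.417⌉ = 33 payments; the last is £304.57.
Total paid = 32·£725.00 + £304.57 = £23,504.57.
Total interest = total paid − principal = £23,504.57 − £16,400.00 = £7,104.57.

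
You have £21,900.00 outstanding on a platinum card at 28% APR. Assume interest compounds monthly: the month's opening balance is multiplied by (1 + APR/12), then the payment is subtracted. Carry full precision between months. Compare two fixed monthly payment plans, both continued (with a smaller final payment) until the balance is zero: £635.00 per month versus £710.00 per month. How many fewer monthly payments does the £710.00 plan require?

15 fewer payments

Monthly rate r = 28%/12 = 2.33333% = 0.0233333.
At £635.00/mo: n = ⌈−ln(1 − rB₀/P)/ln(1+r)⌉ = 71 payments (last £517.97); total interest = total paid − £21,900.00 = £23,067.97.
At £710.00/mo: 56 payments (last £104.76); total interest £17,254.76.
Payments saved = 71 − 56 = 15.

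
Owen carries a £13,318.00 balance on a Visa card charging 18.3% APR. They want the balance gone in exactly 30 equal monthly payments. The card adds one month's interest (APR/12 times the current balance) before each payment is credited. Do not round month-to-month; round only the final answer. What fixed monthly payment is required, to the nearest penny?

£556.52

Monthly rate r = 18.3%/12 = 1.525% = 0.01525.
Level-payment amortization: P = B₀·r / (1 − (1+r)^(−n)) = 13318.00·0.01525 / (1 − 1.01525^(−30)).
Denominator 1 − (1+r)^(−30) = 0.364946878.
P = 203.1 / 0.364946878 ≈ 556.52.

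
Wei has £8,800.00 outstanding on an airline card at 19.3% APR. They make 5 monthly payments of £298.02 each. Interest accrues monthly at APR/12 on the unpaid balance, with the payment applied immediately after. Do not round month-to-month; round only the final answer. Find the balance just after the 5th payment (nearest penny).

Monthly rate r = 19.3%/12 = 1.60833% = 0.0160833.
Each month: B ← B·(1+r) − £298.02.
Month 1: interest £141.53; balance after payment £8,643.51.
Month 2: interest £139.02; balance after payment £8,484.51.
Month 3: interest £136.46; balance after payment £8,322.95.
Month 4: interest £133.86; balance after payment £8,158.79.
Month 5: interest £131.22; balance after payment £7,991.99.

£7,991.99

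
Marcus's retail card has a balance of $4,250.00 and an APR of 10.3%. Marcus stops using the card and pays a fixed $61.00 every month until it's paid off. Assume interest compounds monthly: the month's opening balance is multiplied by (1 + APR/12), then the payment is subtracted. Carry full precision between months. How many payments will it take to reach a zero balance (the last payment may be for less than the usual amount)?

107 months

Monthly rate r = 10.3%/12 = 0.858333% = 0.00858333.
Recurrence: B ← B·(1+r) − $61.00.
Month 1: interest $36.48; balance after payment $4,225.48.
Month 2: interest $36.27; balance after payment $4,200.75.
Closed form: n = −ln(1 − rB₀/P)/ln(1+r) = −ln(0.40198)/ln(1.00858) ≈ 106.632, so the balance reaches zero during payment 107.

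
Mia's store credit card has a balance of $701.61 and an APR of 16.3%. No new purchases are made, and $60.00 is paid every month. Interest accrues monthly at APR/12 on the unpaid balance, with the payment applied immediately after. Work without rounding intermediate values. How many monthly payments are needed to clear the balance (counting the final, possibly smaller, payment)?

13 months

Monthly rate r = 16.3%/12 = 1.35833% = 0.0135833.
Recurrence: B ← B·(1+r) − $60.00.
Month 1: interest $9.53; balance after payment $651.14.
Month 2: interest $8.84; balance after payment $599.98.
Closed form: n = −ln(1 − rB₀/P)/ln(1+r) = −ln(0.84116)/ln(1.01358) ≈ 12.820, so the balance reaches zero during payment 13.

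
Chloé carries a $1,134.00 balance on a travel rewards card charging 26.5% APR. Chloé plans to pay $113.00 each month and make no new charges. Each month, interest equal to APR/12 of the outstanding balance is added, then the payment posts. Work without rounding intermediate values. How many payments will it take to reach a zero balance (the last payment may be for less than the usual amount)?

Monthly rate r = 26.5%/12 = 2.20833% = 0.0220833.
Recurrence: B ← B·(1+r) − $113.00.
Month 1: interest $25.04; balance after payment $1,046.04.
Month 2: interest $23.10; balance after payment $956.14.
Closed form: n = −ln(1 − rB₀/P)/ln(1+r) = −ln(0.77838)/ln(1.02208) ≈ 11.470, so the balance reaches zero during payment 12.

12 payments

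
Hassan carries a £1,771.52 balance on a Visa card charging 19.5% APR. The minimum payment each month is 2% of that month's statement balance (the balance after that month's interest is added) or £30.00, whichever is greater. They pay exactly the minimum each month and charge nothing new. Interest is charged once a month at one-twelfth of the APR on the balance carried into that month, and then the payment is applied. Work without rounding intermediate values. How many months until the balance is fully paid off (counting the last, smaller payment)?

145 months

Monthly rate r = 19.5%/12 = 1.625% = 0.01625.
While 2% of the post-interest balance exceeds £30.00, each month B ← (B·(1+r))·(1 − 0.02), i.e. B shrinks by the factor (1+r)·0.98 = 0.99593.
This holds for months 1–45. Entering month 46 the balance is £1,474.16; 2% of the post-interest balance is now below £30.00, so the flat £30.00 minimum applies from here.
From month 46 a fixed £30.00 at rate r clears £1,474.16 in 100 more payments. Total: 45 + 100 = 145 months.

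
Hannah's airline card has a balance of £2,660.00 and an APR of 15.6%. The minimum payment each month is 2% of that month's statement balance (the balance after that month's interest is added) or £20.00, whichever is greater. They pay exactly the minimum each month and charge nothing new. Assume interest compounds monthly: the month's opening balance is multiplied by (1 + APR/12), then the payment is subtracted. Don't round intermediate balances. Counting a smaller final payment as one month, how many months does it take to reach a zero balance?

Monthly rate r = 15.6%/12 = 1.3% = 0.013.
While 2% of the post-interest balance exceeds £20.00, each month B ← (B·(1+r))·(1 − 0.02), i.e. B shrinks by the factor (1+r)·0.98 = 0.99274.
This holds for months 1–137. Entering month 138 the balance is £980.28; 2% of the post-interest balance is now below £20.00, so the flat £20.00 minimum applies from here.
From month 138 a fixed £20.00 at rate r clears £980.28 in 79 more payments. Total: 137 + 79 = 216 months.

216 months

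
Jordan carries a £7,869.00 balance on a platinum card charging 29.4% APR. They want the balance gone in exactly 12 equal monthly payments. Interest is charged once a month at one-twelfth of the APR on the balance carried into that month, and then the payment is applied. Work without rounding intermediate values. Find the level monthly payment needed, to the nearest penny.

Monthly rate r = 29.4%/12 = 2.45% = 0.0245.
Level-payment amortization: P = B₀·r / (1 − (1+r)^(−n)) = 7869.00·0.0245 / (1 − 1.0245^(−12)).
Denominator 1 − (1+r)^(−12) = 0.252077761.
P = 192.79 / 0.252077761 ≈ 764.81.

£764.81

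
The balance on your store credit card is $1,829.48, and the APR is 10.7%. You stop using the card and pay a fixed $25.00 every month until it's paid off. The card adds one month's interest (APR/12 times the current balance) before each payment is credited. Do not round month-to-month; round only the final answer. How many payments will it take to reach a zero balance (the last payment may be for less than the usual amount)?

Monthly rate r = 10.7%/12 = 0.891667% = 0.00891667.
Recurrence: B ← B·(1+r) − $25.00.
Month 1: interest $16.31; balance after payment $1,820.79.
Month 2: interest $16.24; balance after payment $1,812.03.
Closed form: n = −ln(1 − rB₀/P)/ln(1+r) = −ln(0.34749)/ln(1.00892) ≈ 119.073, so the balance reaches zero during payment 120.

120 months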